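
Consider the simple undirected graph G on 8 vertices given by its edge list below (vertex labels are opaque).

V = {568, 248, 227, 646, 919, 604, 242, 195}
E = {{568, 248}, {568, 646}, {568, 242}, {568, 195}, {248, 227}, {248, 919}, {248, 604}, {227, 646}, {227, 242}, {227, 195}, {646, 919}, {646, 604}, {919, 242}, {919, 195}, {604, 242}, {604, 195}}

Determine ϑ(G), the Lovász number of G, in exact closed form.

deg(242) = 4; N(242) = {568, 227, 919, 604}.
deg(604) = 4; N(604) = {248, 646, 242, 195}.
deg(227) = 4; N(227) = {248, 646, 242, 195}.
N(919) = {248, 646, 242, 195}, |N(919)| = 4.
K_{4,4} (perfect); ϑ(G) = α(G) = max{4,4} = 4.
Numerically 4.000000.
4 ≤ 4 ≤ 4: collapsed.

4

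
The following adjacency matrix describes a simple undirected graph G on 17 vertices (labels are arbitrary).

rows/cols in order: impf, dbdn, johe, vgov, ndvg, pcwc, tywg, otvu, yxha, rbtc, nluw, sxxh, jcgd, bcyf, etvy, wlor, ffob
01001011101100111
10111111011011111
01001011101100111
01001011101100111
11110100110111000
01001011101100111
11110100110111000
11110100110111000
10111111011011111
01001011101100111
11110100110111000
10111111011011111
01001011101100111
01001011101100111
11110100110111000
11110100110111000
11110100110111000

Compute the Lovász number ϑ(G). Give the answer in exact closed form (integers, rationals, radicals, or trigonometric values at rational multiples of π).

7

N(yxha) = {impf, johe, vgov, ndvg, pcwc, tywg, otvu, rbtc, nluw, jcgd, bcyf, etvy, wlor, ffob}, |N(yxha)| = 14.
deg(ffob) = 10; N(ffob) = {impf, dbdn, johe, vgov, pcwc, yxha, rbtc, sxxh, jcgd, bcyf}.
N(wlor) = {impf, dbdn, johe, vgov, pcwc, yxha, rbtc, sxxh, jcgd, bcyf}, |N(wlor)| = 10.
Vertex dbdn has 14 neighbors: impf, johe, vgov, ndvg, pcwc, tywg, otvu, rbtc, nluw, jcgd, bcyf, etvy, wlor, ffob.
Complete 3-partite, parts [7, 7, 3]: perfect, ϑ = α = 7.
ϑ(G) ≈ 7.000000.
Sandwich: α(G)=7 ≤ ϑ(G)=7 ≤ χ(Ḡ)=7 (collapsed).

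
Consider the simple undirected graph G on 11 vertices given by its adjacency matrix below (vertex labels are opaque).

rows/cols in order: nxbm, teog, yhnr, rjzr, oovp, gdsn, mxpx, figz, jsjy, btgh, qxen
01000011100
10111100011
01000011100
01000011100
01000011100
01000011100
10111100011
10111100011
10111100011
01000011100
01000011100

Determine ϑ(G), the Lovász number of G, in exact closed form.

Vertex figz has 7 neighbors: nxbm, yhnr, rjzr, oovp, gdsn, btgh, qxen.
Vertex teog has 7 neighbors: nxbm, yhnr, rjzr, oovp, gdsn, btgh, qxen.
deg(qxen) = 4; N(qxen) = {teog, mxpx, figz, jsjy}.
Vertex nxbm has 4 neighbors: teog, mxpx, figz, jsjy.
2 parts of sizes [7, 4]; α(G) = 7 = ϑ (perfect).
ϑ(G) ≈ 7.00000000.
α=7, χ(Ḡ)=7; ϑ=7 lies between (collapsed).

7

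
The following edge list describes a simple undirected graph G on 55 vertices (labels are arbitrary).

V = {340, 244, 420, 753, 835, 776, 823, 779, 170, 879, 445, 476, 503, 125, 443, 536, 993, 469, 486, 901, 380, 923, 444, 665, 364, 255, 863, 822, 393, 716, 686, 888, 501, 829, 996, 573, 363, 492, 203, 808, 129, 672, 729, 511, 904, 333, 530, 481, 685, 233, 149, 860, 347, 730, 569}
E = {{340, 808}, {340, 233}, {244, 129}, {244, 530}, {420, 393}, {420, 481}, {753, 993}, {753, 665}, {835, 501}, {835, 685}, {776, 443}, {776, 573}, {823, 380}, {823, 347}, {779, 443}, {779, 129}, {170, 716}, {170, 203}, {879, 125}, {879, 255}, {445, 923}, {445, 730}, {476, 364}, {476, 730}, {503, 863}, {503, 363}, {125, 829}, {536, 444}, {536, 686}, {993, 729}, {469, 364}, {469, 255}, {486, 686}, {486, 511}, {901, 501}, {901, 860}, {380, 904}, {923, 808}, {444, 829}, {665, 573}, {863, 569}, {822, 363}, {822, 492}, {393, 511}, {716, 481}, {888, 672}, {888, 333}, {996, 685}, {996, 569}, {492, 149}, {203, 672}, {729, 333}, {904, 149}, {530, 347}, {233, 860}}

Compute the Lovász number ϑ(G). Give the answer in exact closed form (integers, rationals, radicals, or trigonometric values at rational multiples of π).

deg(333) = 2; N(333) = {888, 729}.
Vertex 511 has 2 neighbors: 486, 393.
deg(672) = 2; N(672) = {888, 203}.
deg(923) = 2; N(923) = {445, 808}.
55-vertex 2-regular graph: the odd cycle C_{55}.
Distinct eigenvalues (to 5 d.p.): [2.0, 1.98696, 1.94802, 1.88369, 1.7948, 1.68251, 1.54828, 1.39388, 1.2213, 1.03279, 0.83083, 0.61803, 0.39718, 0.17115, -0.05711, -0.28463, -0.50844, -0.72562, -0.93333, -1.12889, -1.30972, -1.47348, -1.61803, -1.74149, -1.84225, -1.91899, -1.97071, -1.99674].
With N=55: ϑ(G) = 55·(-(-1)*2*cos(pi/55))/(2−(-2*cos(pi/55))) = 55*cos(pi/55)/(cos(pi/55) + 1).
Numerically 27.477556878.
Sandwich: α(G)=27 ≤ ϑ(G)=55*cos(pi/55)/(cos(pi/55) + 1) ≤ χ(Ḡ)=28 (both strict).

55*cos(pi/55)/(cos(pi/55) + 1)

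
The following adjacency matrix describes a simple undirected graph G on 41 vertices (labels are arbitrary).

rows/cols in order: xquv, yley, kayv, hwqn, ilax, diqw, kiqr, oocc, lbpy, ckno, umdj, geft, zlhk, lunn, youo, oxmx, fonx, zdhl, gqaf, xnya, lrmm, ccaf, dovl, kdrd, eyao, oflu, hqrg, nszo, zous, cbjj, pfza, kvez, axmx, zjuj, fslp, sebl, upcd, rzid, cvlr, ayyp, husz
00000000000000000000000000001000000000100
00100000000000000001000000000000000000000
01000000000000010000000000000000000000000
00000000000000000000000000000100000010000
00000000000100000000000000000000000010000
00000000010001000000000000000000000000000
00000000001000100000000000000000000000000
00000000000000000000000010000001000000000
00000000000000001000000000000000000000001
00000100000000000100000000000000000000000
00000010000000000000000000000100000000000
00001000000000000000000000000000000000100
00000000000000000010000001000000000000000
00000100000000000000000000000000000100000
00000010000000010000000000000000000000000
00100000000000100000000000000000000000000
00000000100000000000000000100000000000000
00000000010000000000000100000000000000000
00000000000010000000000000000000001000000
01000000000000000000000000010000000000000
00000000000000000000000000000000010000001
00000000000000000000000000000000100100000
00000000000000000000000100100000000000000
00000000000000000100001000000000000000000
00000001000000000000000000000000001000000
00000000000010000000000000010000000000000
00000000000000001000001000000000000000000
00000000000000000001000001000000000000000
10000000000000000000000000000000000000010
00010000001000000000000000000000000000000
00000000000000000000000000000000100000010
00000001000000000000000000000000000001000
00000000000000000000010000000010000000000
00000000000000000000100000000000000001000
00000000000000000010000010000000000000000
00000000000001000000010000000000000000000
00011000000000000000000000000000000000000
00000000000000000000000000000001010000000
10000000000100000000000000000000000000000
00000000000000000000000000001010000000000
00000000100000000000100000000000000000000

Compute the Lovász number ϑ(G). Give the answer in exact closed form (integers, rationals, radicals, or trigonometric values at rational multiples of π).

41*cos(pi/41)/(cos(pi/41) + 1)

deg(husz) = 2; N(husz) = {lbpy, lrmm}.
N(axmx) = {ccaf, pfza}, |N(axmx)| = 2.
N(zjuj) = {lrmm, rzid}, |N(zjuj)| = 2.
Vertex sebl has 2 neighbors: lunn, ccaf.
Every vertex has degree 2 (N=41); a single 41-cycle (edge-transitive).
A has 21 distinct eigenvalues ≈ [2.0, 1.977, 1.907, 1.792, 1.636, 1.441, 1.212, 0.955, 0.676, 0.381, 0.077, -0.229, -0.53, -0.818, -1.087, -1.331, -1.543, -1.719, -1.855, -1.947, -1.994].
With N=41: ϑ(G) = 41·(-(-1)*2*cos(pi/41))/(2−(-2*cos(pi/41))) = 41*cos(pi/41)/(cos(pi/41) + 1).
Numerically 20.469880.
Sandwich: α(G)=20 ≤ ϑ(G)=41*cos(pi/41)/(cos(pi/41) + 1) ≤ χ(Ḡ)=21 (both strict).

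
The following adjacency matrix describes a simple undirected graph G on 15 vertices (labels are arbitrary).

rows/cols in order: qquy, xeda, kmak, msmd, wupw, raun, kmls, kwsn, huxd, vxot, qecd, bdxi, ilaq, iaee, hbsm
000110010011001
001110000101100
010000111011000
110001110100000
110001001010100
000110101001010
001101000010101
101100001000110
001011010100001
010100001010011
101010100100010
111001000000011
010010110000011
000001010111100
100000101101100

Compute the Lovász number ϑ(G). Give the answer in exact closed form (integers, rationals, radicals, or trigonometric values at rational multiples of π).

deg(bdxi) = 6; N(bdxi) = {qquy, xeda, kmak, raun, iaee, hbsm}.
deg(vxot) = 6; N(vxot) = {xeda, msmd, huxd, qecd, iaee, hbsm}.
Vertex qquy has 6 neighbors: msmd, wupw, kwsn, qecd, bdxi, hbsm.
Vertex hbsm has 6 neighbors: qquy, kmls, huxd, vxot, bdxi, ilaq.
Regular of degree 6 on 15 vertices: Kneser-type, 2-subsets of [6].
A has 3 distinct eigenvalues ≈ [6.0, 1.0, -3.0].
Lovász: ϑ = −15(-3)/(6+-1*(-3)) = 5.
ϑ(G) ≈ 5.00000000.

5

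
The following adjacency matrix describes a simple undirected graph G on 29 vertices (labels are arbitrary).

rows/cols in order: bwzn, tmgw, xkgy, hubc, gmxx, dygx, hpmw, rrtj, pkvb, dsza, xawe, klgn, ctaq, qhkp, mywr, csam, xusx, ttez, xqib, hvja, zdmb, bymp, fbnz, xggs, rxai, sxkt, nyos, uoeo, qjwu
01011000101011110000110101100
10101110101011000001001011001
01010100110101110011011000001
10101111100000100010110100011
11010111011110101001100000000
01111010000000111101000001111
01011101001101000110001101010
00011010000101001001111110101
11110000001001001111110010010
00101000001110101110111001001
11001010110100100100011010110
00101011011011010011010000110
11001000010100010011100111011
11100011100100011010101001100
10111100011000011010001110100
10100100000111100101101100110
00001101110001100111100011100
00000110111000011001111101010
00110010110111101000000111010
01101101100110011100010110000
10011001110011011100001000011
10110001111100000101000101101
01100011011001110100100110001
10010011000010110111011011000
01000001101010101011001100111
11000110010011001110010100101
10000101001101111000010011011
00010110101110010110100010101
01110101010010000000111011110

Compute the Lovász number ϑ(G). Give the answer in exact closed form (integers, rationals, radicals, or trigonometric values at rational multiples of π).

sqrt(29)

N(ttez) = {dygx, hpmw, pkvb, dsza, xawe, csam, xusx, hvja, zdmb, bymp, fbnz, xggs, sxkt, uoeo}, |N(ttez)| = 14.
deg(xggs) = 14; N(xggs) = {bwzn, hubc, hpmw, rrtj, ctaq, mywr, csam, ttez, xqib, hvja, bymp, fbnz, rxai, sxkt}.
N(xusx) = {gmxx, dygx, rrtj, pkvb, dsza, qhkp, mywr, ttez, xqib, hvja, zdmb, rxai, sxkt, nyos}, |N(xusx)| = 14.
deg(pkvb) = 14; N(pkvb) = {bwzn, tmgw, xkgy, hubc, xawe, qhkp, xusx, ttez, xqib, hvja, zdmb, bymp, rxai, uoeo}.
29-vertex 14-regular graph: strongly regular (29,14,6,7).
spec(A) ≈ [14.0, 2.1926, -3.1926] (distinct, 4 d.p.).
λ_max=14, λ_min=-sqrt(29)/2 - 1/2; ϑ = −29·λ_min/(λ_max−λ_min) = sqrt(29).
= 5.3852… (decimal).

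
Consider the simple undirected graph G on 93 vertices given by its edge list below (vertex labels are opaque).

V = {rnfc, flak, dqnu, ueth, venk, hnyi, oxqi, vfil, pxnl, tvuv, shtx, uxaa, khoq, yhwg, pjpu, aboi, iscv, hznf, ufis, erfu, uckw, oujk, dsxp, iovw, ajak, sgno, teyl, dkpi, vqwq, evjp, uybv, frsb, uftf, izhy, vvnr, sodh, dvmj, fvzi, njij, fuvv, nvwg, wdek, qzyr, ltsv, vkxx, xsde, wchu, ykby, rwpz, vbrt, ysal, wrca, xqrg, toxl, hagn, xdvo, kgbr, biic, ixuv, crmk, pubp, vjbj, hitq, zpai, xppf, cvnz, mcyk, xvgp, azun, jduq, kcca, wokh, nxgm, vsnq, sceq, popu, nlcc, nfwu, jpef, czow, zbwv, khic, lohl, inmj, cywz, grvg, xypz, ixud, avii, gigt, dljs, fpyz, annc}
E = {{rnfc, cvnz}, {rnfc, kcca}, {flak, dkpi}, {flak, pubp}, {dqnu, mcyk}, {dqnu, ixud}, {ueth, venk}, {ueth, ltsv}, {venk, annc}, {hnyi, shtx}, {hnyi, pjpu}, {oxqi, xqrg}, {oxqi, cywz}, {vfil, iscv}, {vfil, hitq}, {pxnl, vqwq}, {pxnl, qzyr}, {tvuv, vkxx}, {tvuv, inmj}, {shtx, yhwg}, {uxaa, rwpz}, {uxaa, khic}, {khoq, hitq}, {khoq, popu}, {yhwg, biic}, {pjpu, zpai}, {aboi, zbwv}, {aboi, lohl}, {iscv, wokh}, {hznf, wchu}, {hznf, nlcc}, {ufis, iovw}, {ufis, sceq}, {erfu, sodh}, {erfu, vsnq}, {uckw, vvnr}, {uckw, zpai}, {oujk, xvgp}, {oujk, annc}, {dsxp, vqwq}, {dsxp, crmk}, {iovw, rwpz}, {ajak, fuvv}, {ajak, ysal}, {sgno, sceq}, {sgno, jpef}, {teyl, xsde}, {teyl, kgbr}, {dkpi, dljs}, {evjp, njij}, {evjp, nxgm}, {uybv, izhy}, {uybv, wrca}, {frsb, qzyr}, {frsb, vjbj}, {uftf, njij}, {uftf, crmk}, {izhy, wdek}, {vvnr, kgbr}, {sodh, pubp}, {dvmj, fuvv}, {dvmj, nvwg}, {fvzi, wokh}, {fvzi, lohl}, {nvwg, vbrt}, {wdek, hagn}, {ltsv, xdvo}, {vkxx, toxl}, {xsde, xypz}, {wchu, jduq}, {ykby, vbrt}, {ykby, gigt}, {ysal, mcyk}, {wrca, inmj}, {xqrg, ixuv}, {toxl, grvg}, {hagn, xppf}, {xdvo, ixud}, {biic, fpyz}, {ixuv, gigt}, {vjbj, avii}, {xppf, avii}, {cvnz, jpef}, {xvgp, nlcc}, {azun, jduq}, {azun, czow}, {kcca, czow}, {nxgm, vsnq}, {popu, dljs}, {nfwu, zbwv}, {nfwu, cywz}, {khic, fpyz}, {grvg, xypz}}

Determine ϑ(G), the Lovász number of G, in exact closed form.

deg(xsde) = 2; N(xsde) = {teyl, xypz}.
deg(xdvo) = 2; N(xdvo) = {ltsv, ixud}.
Vertex iovw has 2 neighbors: ufis, rwpz.
N(pxnl) = {vqwq, qzyr}, |N(pxnl)| = 2.
Every vertex has degree 2 (N=93); connected 2-regular on 93 ⇒ C_{93}.
Distinct eigenvalues (to 4 d.p.): [2.0, 1.9954, 1.9818, 1.9591, 1.9274, 1.887, 1.8379, 1.7805, 1.7149, 1.6415, 1.5606, 1.4727, 1.3779, 1.2769, 1.1701, 1.0579, 0.9409, 0.8196, 0.6946, 0.5664, 0.4356, 0.3029, 0.1687, 0.0338, -0.1013, -0.2359, -0.3695, -0.5013, -0.6309, -0.7576, -0.8808, -1.0, -1.1146, -1.2242, -1.3282, -1.4261, -1.5175, -1.602, -1.6792, -1.7487, -1.8102, -1.8635, -1.9083, -1.9443, -1.9715, -1.9897, -1.9989].
λ_max=2, λ_min=-2*cos(pi/93); ϑ = −93·λ_min/(λ_max−λ_min) = 93*cos(pi/93)/(cos(pi/93) + 1).
≈ 46.48673 (to 5 d.p.).
Sandwich: α(G)=46 ≤ ϑ(G)=93*cos(pi/93)/(cos(pi/93) + 1) ≤ χ(Ḡ)=47 (both strict).

93*cos(pi/93)/(cos(pi/93) + 1)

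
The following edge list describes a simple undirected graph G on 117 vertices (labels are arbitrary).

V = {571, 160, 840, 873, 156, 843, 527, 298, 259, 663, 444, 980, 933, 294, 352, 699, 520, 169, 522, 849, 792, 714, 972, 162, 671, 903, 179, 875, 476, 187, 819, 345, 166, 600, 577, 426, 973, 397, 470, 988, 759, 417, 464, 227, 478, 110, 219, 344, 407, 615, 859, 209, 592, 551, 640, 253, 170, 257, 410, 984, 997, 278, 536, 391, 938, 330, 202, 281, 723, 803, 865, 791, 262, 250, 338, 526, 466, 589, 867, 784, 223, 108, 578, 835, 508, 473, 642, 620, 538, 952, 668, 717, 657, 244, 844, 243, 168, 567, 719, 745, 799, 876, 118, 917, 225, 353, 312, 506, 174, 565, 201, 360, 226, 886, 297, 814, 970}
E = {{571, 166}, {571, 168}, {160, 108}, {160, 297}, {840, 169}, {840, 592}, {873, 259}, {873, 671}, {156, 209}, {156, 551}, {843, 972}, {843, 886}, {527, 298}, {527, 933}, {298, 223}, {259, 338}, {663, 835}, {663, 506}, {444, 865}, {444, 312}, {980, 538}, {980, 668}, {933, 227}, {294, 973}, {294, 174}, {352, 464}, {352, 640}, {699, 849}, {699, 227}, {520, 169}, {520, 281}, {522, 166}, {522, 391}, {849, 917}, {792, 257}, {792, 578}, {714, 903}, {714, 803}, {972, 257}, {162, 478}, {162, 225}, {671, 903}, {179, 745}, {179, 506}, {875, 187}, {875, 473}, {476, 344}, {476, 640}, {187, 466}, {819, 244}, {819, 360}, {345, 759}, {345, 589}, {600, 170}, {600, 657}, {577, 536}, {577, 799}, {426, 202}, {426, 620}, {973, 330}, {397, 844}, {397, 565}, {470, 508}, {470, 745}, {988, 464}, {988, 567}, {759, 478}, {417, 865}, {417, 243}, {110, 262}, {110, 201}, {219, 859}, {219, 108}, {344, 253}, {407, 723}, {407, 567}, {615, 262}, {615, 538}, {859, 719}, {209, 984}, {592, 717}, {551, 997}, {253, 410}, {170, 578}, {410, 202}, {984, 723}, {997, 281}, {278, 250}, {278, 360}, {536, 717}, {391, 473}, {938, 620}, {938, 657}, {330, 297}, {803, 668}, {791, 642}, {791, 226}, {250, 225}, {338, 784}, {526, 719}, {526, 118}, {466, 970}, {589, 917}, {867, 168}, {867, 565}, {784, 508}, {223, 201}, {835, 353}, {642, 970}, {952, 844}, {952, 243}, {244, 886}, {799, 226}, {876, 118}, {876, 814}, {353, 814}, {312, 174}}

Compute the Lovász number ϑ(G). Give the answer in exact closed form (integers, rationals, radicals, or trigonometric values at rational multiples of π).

deg(792) = 2; N(792) = {257, 578}.
Vertex 886 has 2 neighbors: 843, 244.
deg(227) = 2; N(227) = {933, 699}.
N(353) = {835, 814}, |N(353)| = 2.
G on 117 vertices is 2-regular; a single 117-cycle (edge-transitive).
A has 59 distinct eigenvalues ≈ [2.0, 1.997117, 1.988475, 1.974101, 1.954034, 1.928333, 1.897073, 1.860343, 1.818249, 1.770912, 1.71847, 1.661072, 1.598886, 1.532089, 1.460875, 1.385449, 1.306028, 1.222842, 1.136129, 1.046142, 0.953137, 0.857385, 0.759161, 0.658748, 0.556435, 0.452518, 0.347296, 0.241073, 0.134155, 0.02685, -0.080532, -0.187682, -0.294291, -0.400051, -0.504658, -0.60781, -0.70921, -0.808564, -0.905588, -1.0, -1.091529, -1.179911, -1.264891, -1.346224, -1.423675, -1.497021, -1.566052, -1.630567, -1.69038, -1.74532, -1.795227, -1.839959, -1.879385, -1.913393, -1.941884, -1.964775, -1.982002, -1.993515, -1.999279].
ϑ = −N·λ_min/(λ_max−λ_min) = −117·(-2*cos(pi/117))/(2−(-2*cos(pi/117))) = 117*cos(pi/117)/(cos(pi/117) + 1).
Numerically 58.4895.
Sandwich: α(G)=58 ≤ ϑ(G)=117*cos(pi/117)/(cos(pi/117) + 1) ≤ χ(Ḡ)=59 (both strict).

117*cos(pi/117)/(cos(pi/117) + 1)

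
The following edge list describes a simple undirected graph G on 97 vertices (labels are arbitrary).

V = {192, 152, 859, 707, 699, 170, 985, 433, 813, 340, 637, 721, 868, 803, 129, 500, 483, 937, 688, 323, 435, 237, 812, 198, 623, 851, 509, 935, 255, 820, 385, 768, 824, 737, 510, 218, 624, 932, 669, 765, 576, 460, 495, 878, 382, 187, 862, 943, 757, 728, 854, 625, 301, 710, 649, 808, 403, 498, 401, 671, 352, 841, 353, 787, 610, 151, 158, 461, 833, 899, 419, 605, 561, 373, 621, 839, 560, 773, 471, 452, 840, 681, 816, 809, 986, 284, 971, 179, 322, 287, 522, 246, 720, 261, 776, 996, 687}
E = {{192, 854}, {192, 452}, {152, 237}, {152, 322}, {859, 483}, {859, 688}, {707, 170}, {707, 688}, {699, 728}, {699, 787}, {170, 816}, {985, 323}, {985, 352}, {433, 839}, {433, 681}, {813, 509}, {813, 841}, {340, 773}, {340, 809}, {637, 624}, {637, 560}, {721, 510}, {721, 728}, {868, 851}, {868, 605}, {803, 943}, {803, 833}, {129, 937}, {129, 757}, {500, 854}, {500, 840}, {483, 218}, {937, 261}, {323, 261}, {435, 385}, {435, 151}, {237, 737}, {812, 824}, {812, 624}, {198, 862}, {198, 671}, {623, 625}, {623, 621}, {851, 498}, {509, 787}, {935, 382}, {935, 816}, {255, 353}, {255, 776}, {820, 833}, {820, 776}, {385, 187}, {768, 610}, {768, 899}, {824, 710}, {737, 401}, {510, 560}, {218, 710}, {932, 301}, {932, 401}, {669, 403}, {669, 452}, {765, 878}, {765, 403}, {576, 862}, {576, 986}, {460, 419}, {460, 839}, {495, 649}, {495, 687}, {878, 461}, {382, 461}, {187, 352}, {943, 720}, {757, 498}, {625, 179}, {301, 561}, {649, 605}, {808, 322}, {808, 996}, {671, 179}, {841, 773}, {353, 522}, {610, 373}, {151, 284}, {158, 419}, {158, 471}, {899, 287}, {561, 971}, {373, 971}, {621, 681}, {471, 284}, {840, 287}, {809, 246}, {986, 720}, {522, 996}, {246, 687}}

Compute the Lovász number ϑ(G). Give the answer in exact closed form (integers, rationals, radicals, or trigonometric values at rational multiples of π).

N(816) = {170, 935}, |N(816)| = 2.
deg(495) = 2; N(495) = {649, 687}.
N(710) = {824, 218}, |N(710)| = 2.
Vertex 935 has 2 neighbors: 382, 816.
G on 97 vertices is 2-regular; connected 2-regular on 97 ⇒ C_{97}.
spec(A) ≈ [2.0, 1.995806, 1.98324, 1.962356, 1.933242, 1.896018, 1.850842, 1.797903, 1.737423, 1.669656, 1.594886, 1.513426, 1.425618, 1.33183, 1.232457, 1.127914, 1.01864, 0.905094, 0.787752, 0.667105, 0.54366, 0.417935, 0.290457, 0.161761, 0.032386, -0.097124, -0.226228, -0.354382, -0.48105, -0.6057, -0.72781, -0.846867, -0.962372, -1.07384, -1.180805, -1.282816, -1.379448, -1.470293, -1.554971, -1.633127, -1.704434, -1.768591, -1.82533, -1.874413, -1.915635, -1.948821, -1.973833, -1.990567, -1.998951] (distinct, 6 d.p.).
Lovász (edge-transitive): ϑ = −97·(-2*cos(pi/97))/((2)−(-2*cos(pi/97))) = 97*cos(pi/97)/(cos(pi/97) + 1).
≈ 48.48728 (to 5 d.p.).
48 ≤ 97*cos(pi/97)/(cos(pi/97) + 1) ≤ 49: both strict.

97*cos(pi/97)/(cos(pi/97) + 1)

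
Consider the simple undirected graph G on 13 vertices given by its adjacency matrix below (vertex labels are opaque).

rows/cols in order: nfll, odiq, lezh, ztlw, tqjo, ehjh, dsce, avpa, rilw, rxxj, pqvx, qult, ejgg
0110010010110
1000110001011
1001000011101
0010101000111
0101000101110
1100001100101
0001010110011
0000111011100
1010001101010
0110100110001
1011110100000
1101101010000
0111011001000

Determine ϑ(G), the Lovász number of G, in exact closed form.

sqrt(13)

deg(odiq) = 6; N(odiq) = {nfll, tqjo, ehjh, rxxj, qult, ejgg}.
N(avpa) = {tqjo, ehjh, dsce, rilw, rxxj, pqvx}, |N(avpa)| = 6.
N(tqjo) = {odiq, ztlw, avpa, rxxj, pqvx, qult}, |N(tqjo)| = 6.
N(nfll) = {odiq, lezh, ehjh, rilw, pqvx, qult}, |N(nfll)| = 6.
Regular of degree 6 on 13 vertices: SR(13,6,2,3) — a Paley graph.
The 3 distinct eigenvalues: [6.0, 1.3028, -2.3028].
−13·(-sqrt(13)/2 - 1/2) / ((6)−(-sqrt(13)/2 - 1/2)) = sqrt(13) = ϑ(G).
Numerically 3.60555128.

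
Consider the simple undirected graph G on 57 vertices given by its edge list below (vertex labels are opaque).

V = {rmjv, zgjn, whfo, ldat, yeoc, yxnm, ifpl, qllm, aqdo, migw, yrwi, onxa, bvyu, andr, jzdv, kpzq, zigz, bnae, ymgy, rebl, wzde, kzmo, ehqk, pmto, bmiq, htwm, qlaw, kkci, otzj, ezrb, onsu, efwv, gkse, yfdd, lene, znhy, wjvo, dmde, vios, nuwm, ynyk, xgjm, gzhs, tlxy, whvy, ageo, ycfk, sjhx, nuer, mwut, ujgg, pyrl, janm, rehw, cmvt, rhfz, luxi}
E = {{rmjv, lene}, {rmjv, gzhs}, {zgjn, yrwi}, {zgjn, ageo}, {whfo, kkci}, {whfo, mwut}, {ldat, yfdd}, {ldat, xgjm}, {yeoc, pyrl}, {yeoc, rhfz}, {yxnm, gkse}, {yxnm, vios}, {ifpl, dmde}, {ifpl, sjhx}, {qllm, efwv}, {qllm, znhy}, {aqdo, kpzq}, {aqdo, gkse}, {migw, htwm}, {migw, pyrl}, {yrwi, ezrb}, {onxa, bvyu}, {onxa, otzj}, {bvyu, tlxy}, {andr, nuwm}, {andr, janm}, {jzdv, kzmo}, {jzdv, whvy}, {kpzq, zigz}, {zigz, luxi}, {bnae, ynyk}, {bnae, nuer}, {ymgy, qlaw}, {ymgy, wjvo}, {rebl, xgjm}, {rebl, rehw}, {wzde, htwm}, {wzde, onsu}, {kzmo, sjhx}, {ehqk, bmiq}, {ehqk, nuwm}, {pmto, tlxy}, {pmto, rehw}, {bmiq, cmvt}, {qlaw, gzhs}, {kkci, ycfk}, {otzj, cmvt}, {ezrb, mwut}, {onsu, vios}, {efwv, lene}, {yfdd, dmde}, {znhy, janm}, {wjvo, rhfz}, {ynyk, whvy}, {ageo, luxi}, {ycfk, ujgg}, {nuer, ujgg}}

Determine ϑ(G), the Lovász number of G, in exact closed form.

Vertex ycfk has 2 neighbors: kkci, ujgg.
N(rehw) = {rebl, pmto}, |N(rehw)| = 2.
N(zigz) = {kpzq, luxi}, |N(zigz)| = 2.
Vertex wjvo has 2 neighbors: ymgy, rhfz.
57-vertex 2-regular graph: connected 2-regular on 57 ⇒ C_{57}.
A has 29 distinct eigenvalues ≈ [2.0, 1.988, 1.952, 1.892, 1.809, 1.704, 1.578, 1.434, 1.271, 1.094, 0.903, 0.701, 0.491, 0.275, 0.055, -0.165, -0.383, -0.597, -0.803, -1.0, -1.184, -1.355, -1.508, -1.644, -1.759, -1.853, -1.925, -1.973, -1.997].
Lovász: ϑ = −57(-2*cos(pi/57))/(2+-(-1)*2*cos(pi/57)) = 57*cos(pi/57)/(cos(pi/57) + 1).
Numerically 28.4783.
Lovász sandwich 28 ≤ 57*cos(pi/57)/(cos(pi/57) + 1) ≤ 29: both strict.

57*cos(pi/57)/(cos(pi/57) + 1)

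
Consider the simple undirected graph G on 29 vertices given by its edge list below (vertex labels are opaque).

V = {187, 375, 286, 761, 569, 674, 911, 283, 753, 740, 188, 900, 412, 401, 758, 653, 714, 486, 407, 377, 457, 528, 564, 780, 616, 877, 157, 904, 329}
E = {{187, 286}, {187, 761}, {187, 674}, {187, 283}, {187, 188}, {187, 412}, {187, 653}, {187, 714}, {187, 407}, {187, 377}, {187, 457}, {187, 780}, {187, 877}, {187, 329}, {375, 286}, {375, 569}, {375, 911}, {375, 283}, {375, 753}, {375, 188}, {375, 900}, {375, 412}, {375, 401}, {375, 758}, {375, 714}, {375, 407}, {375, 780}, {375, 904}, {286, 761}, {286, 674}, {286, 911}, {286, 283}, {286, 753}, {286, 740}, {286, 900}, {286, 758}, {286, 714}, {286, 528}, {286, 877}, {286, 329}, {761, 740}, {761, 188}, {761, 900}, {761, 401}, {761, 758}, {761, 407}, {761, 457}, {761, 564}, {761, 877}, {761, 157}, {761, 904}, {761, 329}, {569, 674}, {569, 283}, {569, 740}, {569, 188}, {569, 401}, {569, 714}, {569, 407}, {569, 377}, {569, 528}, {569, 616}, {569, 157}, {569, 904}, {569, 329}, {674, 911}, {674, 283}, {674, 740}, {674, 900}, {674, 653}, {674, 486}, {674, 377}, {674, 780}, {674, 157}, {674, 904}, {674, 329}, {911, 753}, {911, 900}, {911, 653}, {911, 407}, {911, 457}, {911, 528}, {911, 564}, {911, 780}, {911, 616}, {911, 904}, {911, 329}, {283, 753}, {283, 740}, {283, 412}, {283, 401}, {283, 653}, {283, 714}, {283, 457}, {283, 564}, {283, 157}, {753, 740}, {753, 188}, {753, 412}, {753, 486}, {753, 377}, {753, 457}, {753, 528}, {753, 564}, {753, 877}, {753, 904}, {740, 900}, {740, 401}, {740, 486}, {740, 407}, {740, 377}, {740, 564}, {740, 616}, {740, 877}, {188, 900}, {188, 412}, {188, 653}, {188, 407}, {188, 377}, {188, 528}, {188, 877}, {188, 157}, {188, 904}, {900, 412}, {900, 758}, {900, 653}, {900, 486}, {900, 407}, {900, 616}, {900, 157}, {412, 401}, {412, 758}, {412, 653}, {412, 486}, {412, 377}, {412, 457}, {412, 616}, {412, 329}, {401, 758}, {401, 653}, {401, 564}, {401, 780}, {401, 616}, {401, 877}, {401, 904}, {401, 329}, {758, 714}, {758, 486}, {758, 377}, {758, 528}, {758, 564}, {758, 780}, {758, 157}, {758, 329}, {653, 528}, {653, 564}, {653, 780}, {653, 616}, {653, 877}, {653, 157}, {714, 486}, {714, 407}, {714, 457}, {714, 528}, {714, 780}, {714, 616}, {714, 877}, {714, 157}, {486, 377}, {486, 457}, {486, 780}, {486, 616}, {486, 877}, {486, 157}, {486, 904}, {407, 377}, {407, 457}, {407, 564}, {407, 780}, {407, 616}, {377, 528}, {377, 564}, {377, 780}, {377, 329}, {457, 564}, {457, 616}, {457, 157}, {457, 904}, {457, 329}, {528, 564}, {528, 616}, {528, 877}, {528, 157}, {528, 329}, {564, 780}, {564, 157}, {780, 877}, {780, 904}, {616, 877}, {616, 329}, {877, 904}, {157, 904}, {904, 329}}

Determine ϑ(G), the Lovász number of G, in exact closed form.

Vertex 375 has 14 neighbors: 286, 569, 911, 283, 753, 188, 900, 412, 401, 758, 714, 407, 780, 904.
deg(457) = 14; N(457) = {187, 761, 911, 283, 753, 412, 714, 486, 407, 564, 616, 157, 904, 329}.
Vertex 653 has 14 neighbors: 187, 674, 911, 283, 188, 900, 412, 401, 528, 564, 780, 616, 877, 157.
N(911) = {375, 286, 674, 753, 900, 653, 407, 457, 528, 564, 780, 616, 904, 329}, |N(911)| = 14.
Regular of degree 14 on 29 vertices: SR(29,14,6,7) — a Paley graph.
spec(A) ≈ [14.0, 2.1926, -3.1926] (distinct, 4 d.p.).
Lovász (edge-transitive): ϑ = −29·(-sqrt(29)/2 - 1/2)/((14)−(-sqrt(29)/2 - 1/2)) = sqrt(29).
ϑ(G) ≈ 5.3852.

sqrt(29)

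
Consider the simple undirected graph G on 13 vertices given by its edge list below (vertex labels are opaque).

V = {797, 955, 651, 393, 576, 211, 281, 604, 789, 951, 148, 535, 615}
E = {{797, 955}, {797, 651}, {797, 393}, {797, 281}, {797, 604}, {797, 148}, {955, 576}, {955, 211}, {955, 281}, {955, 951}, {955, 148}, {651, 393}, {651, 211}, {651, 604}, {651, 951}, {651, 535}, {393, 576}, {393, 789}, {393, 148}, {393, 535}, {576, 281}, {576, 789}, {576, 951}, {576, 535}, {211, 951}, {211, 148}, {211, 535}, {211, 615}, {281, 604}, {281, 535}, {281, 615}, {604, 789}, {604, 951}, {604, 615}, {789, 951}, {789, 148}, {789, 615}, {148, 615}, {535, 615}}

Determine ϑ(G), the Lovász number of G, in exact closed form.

sqrt(13)

deg(604) = 6; N(604) = {797, 651, 281, 789, 951, 615}.
deg(651) = 6; N(651) = {797, 393, 211, 604, 951, 535}.
deg(535) = 6; N(535) = {651, 393, 576, 211, 281, 615}.
deg(615) = 6; N(615) = {211, 281, 604, 789, 148, 535}.
13-vertex 6-regular graph: strongly regular (13,6,2,3).
spec(A) ≈ [6.0, 1.3028, -2.3028] (distinct, 4 d.p.).
ϑ = −N·λ_min/(λ_max−λ_min) = −13·(-sqrt(13)/2 - 1/2)/(6−(-sqrt(13)/2 - 1/2)) = sqrt(13).
= 3.605551… (decimal).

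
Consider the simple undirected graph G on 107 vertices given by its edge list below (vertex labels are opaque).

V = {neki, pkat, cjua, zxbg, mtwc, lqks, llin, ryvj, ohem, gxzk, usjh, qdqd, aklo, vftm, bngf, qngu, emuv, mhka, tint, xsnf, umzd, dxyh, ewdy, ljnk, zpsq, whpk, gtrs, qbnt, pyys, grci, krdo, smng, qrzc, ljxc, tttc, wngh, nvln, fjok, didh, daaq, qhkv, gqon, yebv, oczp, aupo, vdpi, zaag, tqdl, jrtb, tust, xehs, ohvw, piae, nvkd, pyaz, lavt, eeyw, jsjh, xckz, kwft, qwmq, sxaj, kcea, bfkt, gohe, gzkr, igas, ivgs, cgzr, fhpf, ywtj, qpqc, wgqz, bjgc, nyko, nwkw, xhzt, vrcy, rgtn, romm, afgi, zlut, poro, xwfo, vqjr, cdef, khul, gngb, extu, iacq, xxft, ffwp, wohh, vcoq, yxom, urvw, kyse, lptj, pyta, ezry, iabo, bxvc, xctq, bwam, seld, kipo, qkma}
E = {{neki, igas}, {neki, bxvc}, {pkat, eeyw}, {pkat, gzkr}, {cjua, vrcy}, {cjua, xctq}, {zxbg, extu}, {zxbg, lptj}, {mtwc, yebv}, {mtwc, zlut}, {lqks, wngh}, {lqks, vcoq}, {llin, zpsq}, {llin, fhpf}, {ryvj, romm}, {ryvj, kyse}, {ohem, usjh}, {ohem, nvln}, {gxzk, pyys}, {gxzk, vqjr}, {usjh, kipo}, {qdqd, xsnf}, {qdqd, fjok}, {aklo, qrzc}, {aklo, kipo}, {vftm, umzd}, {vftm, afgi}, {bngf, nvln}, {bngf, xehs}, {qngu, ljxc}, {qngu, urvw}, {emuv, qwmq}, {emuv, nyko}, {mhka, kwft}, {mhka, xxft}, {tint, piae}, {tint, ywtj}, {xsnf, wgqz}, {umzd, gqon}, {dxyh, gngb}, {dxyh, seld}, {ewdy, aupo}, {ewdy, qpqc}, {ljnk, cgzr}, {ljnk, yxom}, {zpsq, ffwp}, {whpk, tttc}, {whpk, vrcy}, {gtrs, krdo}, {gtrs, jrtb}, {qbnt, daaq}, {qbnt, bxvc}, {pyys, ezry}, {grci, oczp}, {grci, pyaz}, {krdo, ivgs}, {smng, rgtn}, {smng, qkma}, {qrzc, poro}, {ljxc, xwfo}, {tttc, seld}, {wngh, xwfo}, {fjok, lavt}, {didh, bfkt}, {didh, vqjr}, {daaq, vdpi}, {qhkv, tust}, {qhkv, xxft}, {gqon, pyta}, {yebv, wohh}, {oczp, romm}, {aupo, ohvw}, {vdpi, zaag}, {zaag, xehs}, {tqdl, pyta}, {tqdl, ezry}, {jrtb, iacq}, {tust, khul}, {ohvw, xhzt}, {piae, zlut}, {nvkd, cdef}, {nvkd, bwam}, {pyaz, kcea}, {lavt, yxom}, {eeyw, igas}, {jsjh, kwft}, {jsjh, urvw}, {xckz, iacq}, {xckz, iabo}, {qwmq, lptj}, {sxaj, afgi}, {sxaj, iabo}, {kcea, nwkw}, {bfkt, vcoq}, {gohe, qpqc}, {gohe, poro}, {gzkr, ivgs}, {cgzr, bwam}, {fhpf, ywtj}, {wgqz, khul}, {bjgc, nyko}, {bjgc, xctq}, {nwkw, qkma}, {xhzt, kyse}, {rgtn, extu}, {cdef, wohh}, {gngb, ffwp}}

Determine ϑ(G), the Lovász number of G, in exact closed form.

Vertex neki has 2 neighbors: igas, bxvc.
deg(ohem) = 2; N(ohem) = {usjh, nvln}.
deg(qbnt) = 2; N(qbnt) = {daaq, bxvc}.
Vertex whpk has 2 neighbors: tttc, vrcy.
G on 107 vertices is 2-regular; the odd cycle C_{107}.
A has 54 distinct eigenvalues ≈ [2.0, 1.996553, 1.986223, 1.969046, 1.945082, 1.914413, 1.877144, 1.833404, 1.783344, 1.727137, 1.664975, 1.597075, 1.523668, 1.44501, 1.36137, 1.273037, 1.180316, 1.083526, 0.983001, 0.879087, 0.772143, 0.662537, 0.550647, 0.43686, 0.321566, 0.205163, 0.088054, -0.02936, -0.146672, -0.263478, -0.379376, -0.493966, -0.606854, -0.717649, -0.825971, -0.931446, -1.033709, -1.132409, -1.227206, -1.317772, -1.403795, -1.484979, -1.561044, -1.631728, -1.696787, -1.755997, -1.809154, -1.856074, -1.896596, -1.930579, -1.957908, -1.978487, -1.992247, -1.999138].
ϑ = −N·λ_min/(λ_max−λ_min) = −107·(-2*cos(pi/107))/(2−(-2*cos(pi/107))) = 107*cos(pi/107)/(cos(pi/107) + 1).
≈ 53.48847 (to 5 d.p.).
Lovász sandwich 53 ≤ 107*cos(pi/107)/(cos(pi/107) + 1) ≤ 54: both strict.

107*cos(pi/107)/(cos(pi/107) + 1)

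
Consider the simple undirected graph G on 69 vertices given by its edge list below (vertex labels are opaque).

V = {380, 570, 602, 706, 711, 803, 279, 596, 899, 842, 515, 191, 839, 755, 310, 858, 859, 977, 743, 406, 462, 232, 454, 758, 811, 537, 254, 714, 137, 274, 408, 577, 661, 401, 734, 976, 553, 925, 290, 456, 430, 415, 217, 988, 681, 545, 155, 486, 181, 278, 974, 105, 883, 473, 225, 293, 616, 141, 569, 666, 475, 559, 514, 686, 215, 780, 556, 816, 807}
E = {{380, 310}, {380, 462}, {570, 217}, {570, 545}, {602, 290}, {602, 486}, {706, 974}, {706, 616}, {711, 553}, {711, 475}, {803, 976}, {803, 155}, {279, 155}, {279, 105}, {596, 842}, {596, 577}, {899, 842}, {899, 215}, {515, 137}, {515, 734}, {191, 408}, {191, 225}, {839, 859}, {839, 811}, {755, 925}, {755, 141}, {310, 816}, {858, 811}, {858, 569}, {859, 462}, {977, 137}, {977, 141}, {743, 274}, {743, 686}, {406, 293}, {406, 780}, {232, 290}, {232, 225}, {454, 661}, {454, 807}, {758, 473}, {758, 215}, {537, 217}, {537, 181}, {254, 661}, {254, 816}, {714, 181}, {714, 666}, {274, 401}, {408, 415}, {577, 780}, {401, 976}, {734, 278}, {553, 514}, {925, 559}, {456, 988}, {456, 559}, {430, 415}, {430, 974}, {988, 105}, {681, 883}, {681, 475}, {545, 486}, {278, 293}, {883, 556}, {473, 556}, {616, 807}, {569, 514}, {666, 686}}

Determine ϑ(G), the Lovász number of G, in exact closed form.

deg(780) = 2; N(780) = {406, 577}.
N(545) = {570, 486}, |N(545)| = 2.
Vertex 976 has 2 neighbors: 803, 401.
N(616) = {706, 807}, |N(616)| = 2.
2-regular, N=69; this is C_{69}, the 69-cycle.
A has 35 distinct eigenvalues ≈ [2.0, 1.991714, 1.966923, 1.925835, 1.868788, 1.796255, 1.708839, 1.607262, 1.492367, 1.365106, 1.226534, 1.077797, 0.92013, 0.754838, 0.583292, 0.406912, 0.22716, 0.045526, -0.136485, -0.317365, -0.495616, -0.669759, -0.838353, -1.0, -1.153361, -1.297164, -1.430219, -1.551423, -1.659771, -1.754365, -1.834423, -1.899279, -1.948398, -1.981372, -1.997927].
−69·(-2*cos(pi/69)) / ((2)−(-2*cos(pi/69))) = 69*cos(pi/69)/(cos(pi/69) + 1) = ϑ(G).
ϑ(G) ≈ 34.48211.
34 ≤ 69*cos(pi/69)/(cos(pi/69) + 1) ≤ 35: both strict.

69*cos(pi/69)/(cos(pi/69) + 1)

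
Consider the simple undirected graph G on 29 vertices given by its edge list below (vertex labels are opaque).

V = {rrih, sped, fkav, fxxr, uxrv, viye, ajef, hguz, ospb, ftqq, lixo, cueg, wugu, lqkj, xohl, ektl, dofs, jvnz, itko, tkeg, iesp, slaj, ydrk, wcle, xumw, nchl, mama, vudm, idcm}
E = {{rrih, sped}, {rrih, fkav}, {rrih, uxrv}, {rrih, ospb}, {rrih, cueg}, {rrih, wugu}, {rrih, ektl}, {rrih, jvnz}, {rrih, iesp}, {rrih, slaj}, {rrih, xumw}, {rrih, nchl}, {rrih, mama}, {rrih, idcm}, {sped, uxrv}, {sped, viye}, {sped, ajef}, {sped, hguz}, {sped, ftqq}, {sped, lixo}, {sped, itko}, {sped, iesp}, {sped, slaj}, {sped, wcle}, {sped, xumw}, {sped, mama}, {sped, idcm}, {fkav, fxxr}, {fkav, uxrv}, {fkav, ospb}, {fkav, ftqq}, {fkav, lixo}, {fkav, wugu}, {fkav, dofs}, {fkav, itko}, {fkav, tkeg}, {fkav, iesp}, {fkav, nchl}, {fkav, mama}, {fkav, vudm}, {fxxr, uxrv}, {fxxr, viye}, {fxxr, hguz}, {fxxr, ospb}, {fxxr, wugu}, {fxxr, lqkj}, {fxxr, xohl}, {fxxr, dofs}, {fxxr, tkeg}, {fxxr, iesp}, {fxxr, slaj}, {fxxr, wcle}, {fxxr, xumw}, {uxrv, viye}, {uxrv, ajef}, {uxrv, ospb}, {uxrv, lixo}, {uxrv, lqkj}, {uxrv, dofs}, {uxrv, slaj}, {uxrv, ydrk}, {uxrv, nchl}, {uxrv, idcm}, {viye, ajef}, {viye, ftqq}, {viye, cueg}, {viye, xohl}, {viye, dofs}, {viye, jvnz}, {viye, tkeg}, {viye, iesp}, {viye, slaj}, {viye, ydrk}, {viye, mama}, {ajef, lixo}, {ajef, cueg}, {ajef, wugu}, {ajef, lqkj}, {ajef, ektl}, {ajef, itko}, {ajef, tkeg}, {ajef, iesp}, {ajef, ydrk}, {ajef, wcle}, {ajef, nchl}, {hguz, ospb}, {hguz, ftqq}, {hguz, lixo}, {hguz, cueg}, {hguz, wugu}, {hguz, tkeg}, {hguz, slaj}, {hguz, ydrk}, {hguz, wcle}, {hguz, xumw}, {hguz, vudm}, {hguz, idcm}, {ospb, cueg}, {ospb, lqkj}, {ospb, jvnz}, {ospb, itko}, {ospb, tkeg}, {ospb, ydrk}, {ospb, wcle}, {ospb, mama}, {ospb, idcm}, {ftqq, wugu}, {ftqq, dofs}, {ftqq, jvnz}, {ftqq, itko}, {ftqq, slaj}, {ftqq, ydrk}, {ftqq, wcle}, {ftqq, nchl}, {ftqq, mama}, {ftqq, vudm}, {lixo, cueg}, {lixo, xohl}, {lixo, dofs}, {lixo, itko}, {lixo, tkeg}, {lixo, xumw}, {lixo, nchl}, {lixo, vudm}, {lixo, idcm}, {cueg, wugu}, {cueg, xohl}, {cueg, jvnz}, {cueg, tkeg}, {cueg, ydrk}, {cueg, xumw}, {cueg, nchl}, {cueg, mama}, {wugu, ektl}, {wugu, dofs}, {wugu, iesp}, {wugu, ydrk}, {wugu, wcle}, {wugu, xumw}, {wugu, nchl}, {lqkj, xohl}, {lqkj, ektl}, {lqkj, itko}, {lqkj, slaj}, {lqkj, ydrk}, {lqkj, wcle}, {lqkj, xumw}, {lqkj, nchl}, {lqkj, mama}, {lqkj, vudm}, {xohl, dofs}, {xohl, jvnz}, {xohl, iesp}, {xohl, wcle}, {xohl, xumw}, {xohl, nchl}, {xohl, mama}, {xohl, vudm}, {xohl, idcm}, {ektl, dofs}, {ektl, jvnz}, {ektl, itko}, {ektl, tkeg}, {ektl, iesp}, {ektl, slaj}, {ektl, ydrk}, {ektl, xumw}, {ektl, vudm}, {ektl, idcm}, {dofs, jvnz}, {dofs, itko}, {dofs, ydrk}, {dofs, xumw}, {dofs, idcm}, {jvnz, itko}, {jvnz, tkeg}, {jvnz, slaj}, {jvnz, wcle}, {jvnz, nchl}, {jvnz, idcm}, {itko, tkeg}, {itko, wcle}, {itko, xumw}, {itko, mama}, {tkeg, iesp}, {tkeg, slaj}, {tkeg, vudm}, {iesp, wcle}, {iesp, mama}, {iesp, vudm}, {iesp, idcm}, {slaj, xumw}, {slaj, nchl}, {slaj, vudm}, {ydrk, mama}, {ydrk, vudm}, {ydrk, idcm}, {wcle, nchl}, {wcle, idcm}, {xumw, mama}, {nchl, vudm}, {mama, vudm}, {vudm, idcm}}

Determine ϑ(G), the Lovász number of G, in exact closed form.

sqrt(29)

Vertex ajef has 14 neighbors: sped, uxrv, viye, lixo, cueg, wugu, lqkj, ektl, itko, tkeg, iesp, ydrk, wcle, nchl.
N(dofs) = {fkav, fxxr, uxrv, viye, ftqq, lixo, wugu, xohl, ektl, jvnz, itko, ydrk, xumw, idcm}, |N(dofs)| = 14.
N(xumw) = {rrih, sped, fxxr, hguz, lixo, cueg, wugu, lqkj, xohl, ektl, dofs, itko, slaj, mama}, |N(xumw)| = 14.
Vertex jvnz has 14 neighbors: rrih, viye, ospb, ftqq, cueg, xohl, ektl, dofs, itko, tkeg, slaj, wcle, nchl, idcm.
G on 29 vertices is 14-regular; strongly regular (29,14,6,7).
The 3 distinct eigenvalues: [14.0, 2.1926, -3.1926].
Lovász: ϑ = −29(-sqrt(29)/2 - 1/2)/(14+-(-sqrt(29)/2 - 1/2)) = sqrt(29).
= 5.38516… (decimal).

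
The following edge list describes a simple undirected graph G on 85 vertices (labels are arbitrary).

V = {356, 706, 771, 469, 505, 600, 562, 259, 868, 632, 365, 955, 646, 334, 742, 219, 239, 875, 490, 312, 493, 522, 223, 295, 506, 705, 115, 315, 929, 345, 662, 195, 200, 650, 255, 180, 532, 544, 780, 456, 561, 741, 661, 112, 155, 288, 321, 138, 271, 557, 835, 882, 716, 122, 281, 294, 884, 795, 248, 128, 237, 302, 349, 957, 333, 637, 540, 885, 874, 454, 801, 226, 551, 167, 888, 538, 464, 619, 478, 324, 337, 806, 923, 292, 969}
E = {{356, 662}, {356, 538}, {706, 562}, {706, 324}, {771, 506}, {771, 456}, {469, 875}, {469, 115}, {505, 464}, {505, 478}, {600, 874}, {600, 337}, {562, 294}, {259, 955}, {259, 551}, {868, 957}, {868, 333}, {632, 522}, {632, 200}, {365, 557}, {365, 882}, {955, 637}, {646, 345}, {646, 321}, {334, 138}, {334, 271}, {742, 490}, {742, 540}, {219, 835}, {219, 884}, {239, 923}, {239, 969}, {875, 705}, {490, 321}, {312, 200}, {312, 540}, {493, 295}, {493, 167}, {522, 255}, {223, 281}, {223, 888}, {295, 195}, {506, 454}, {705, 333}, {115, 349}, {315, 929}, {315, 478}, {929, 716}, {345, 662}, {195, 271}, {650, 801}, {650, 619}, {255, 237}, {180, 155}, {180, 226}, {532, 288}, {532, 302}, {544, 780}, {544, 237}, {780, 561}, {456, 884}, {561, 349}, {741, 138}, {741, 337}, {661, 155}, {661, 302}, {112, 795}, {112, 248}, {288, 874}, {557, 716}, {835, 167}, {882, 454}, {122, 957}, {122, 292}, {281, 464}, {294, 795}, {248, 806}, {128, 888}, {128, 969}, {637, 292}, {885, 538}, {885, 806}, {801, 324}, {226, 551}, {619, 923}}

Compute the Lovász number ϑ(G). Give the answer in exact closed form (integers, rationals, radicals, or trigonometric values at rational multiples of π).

85*cos(pi/85)/(cos(pi/85) + 1)

N(522) = {632, 255}, |N(522)| = 2.
Vertex 271 has 2 neighbors: 334, 195.
N(122) = {957, 292}, |N(122)| = 2.
Vertex 955 has 2 neighbors: 259, 637.
2-regular, N=85; connected 2-regular on 85 ⇒ C_{85}.
A has 43 distinct eigenvalues ≈ [2.0, 1.994538, 1.978183, 1.951024, 1.913209, 1.864944, 1.806494, 1.738178, 1.660368, 1.57349, 1.478018, 1.374473, 1.263422, 1.14547, 1.021262, 0.891477, 0.756822, 0.618034, 0.47587, 0.331108, 0.184537, 0.036958, -0.110823, -0.257998, -0.403765, -0.547326, -0.687898, -0.824713, -0.957023, -1.084107, -1.205269, -1.319849, -1.42722, -1.526797, -1.618034, -1.700434, -1.773547, -1.836974, -1.890368, -1.933437, -1.965946, -1.987718, -1.998634].
Lovász: ϑ = −85(-2*cos(pi/85))/(2+-(-1)*2*cos(pi/85)) = 85*cos(pi/85)/(cos(pi/85) + 1).
= 42.4854826… (decimal).
Check 42 ≤ 85*cos(pi/85)/(cos(pi/85) + 1) ≤ 43: both strict.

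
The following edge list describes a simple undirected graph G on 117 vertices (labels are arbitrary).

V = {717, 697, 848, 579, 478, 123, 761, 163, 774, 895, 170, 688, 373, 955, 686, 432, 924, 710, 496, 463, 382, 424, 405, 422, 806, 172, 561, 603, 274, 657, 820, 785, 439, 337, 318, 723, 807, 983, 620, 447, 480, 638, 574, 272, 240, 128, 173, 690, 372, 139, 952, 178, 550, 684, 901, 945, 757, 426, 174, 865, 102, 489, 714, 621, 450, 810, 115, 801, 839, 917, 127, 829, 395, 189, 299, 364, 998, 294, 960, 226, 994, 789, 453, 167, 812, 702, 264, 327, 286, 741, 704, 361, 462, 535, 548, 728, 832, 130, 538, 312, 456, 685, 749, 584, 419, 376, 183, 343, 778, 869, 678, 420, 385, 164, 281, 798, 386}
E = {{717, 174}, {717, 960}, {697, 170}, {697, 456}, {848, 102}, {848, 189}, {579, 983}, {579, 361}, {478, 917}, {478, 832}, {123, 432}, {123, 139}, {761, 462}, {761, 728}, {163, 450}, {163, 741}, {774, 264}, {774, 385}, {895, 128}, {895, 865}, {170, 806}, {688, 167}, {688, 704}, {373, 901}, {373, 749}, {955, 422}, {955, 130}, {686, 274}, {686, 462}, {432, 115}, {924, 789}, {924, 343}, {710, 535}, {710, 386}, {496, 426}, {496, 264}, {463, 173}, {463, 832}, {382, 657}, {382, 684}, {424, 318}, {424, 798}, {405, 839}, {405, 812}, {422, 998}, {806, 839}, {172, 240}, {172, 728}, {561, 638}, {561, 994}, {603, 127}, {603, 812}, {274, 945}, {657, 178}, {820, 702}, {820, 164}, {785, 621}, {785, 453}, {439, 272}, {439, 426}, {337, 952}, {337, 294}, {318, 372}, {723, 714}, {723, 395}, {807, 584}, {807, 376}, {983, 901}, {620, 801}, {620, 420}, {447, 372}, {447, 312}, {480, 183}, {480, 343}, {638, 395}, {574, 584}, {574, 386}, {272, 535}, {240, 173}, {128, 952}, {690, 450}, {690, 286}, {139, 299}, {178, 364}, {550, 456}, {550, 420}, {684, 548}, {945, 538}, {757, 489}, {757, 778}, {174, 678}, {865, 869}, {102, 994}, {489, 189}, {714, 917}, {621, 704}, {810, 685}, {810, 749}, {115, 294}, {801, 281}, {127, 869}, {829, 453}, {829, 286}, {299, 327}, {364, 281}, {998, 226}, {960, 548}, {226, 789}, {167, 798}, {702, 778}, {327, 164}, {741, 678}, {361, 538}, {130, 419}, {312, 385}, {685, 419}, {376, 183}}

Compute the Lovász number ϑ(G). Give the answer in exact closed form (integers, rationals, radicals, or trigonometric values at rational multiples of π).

Vertex 178 has 2 neighbors: 657, 364.
deg(432) = 2; N(432) = {123, 115}.
deg(638) = 2; N(638) = {561, 395}.
Vertex 579 has 2 neighbors: 983, 361.
2-regular, N=117; this is C_{117}, the 117-cycle.
spec(A) ≈ [2.0, 1.997117, 1.988475, 1.974101, 1.954034, 1.928333, 1.897073, 1.860343, 1.818249, 1.770912, 1.71847, 1.661072, 1.598886, 1.532089, 1.460875, 1.385449, 1.306028, 1.222842, 1.136129, 1.046142, 0.953137, 0.857385, 0.759161, 0.658748, 0.556435, 0.452518, 0.347296, 0.241073, 0.134155, 0.02685, -0.080532, -0.187682, -0.294291, -0.400051, -0.504658, -0.60781, -0.70921, -0.808564, -0.905588, -1.0, -1.091529, -1.179911, -1.264891, -1.346224, -1.423675, -1.497021, -1.566052, -1.630567, -1.69038, -1.74532, -1.795227, -1.839959, -1.879385, -1.913393, -1.941884, -1.964775, -1.982002, -1.993515, -1.999279] (distinct, 6 d.p.).
Lovász (edge-transitive): ϑ = −117·(-2*cos(pi/117))/((2)−(-2*cos(pi/117))) = 117*cos(pi/117)/(cos(pi/117) + 1).
= 58.489454… (decimal).
α=58, χ(Ḡ)=59; ϑ=117*cos(pi/117)/(cos(pi/117) + 1) lies between (both strict).

117*cos(pi/117)/(cos(pi/117) + 1)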